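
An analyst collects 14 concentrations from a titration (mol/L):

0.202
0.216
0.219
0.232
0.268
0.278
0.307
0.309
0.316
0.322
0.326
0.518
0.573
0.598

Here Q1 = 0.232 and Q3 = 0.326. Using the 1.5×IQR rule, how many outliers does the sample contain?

3

IQR = 0.094; fences at 0.232 − 0.141 = 0.091 and 0.326 + 0.141 = 0.467.
Outside the cutoffs: 0.518, 0.573, 0.598.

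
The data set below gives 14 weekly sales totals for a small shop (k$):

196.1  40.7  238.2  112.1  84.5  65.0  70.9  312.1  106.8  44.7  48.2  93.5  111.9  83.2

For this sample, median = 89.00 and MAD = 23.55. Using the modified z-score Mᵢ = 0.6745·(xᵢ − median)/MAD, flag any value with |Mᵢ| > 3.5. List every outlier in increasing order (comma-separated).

238.2, 312.1

|Mᵢ| > 3.5 ⇔ |xᵢ − 89.00| > 3.5·23.55/0.6745 = 122.20.
So outliers lie outside [-33.20, 211.20].
238.2: M = 4.27 → outlier.
312.1: M = 6.39 → outlier.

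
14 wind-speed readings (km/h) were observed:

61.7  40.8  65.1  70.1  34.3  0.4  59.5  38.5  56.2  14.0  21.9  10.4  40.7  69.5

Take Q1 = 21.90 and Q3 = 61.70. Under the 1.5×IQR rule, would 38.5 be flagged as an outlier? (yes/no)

IQR = Q3 − Q1 = 61.70 − 21.90 = 39.80.
Lower fence = Q1 − 1.5·IQR = 21.90 − 59.70 = -37.80.
Upper fence = Q3 + 1.5·IQR = 61.70 + 59.70 = 121.40.
38.5 lies within [-37.80, 121.40].

no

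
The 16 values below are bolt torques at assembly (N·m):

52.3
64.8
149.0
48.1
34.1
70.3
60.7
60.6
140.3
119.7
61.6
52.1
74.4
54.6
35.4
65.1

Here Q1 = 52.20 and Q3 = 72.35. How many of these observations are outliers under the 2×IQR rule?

3

IQR = 20.15; fences at 52.20 − 40.30 = 11.90 and 72.35 + 40.30 = 112.65.
Outside the cutoffs: 119.7, 140.3, 149.0.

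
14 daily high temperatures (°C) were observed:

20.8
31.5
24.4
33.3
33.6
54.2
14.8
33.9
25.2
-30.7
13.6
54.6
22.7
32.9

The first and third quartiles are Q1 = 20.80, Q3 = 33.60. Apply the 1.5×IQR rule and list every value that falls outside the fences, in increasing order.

IQR = Q3 − Q1 = 33.60 − 20.80 = 12.80.
Lower fence = Q1 − 1.5·IQR = 20.80 − 19.20 = 1.60.
Upper fence = Q3 + 1.5·IQR = 33.60 + 19.20 = 52.80.
-30.7 < 1.60 → outlier.
54.2 > 52.80 → outlier.
54.6 > 52.80 → outlier.
All remaining values lie within [1.60, 52.80].

-30.7, 54.2, 54.6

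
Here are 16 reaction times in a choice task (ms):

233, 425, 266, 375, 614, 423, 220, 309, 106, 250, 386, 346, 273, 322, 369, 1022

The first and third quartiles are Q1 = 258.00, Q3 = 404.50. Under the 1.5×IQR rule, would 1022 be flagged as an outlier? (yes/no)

yes

IQR = Q3 − Q1 = 404.50 − 258.00 = 146.50.
Lower fence = Q1 − 1.5·IQR = 258.00 − 219.75 = 38.25.
Upper fence = Q3 + 1.5·IQR = 404.50 + 219.75 = 624.25.
1022 lies above the upper fence.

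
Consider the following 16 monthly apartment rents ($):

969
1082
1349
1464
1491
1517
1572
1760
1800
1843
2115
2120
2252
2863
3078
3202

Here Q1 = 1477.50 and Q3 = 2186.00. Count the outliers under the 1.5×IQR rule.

0

IQR = 708.50; fences at 1477.50 − 1062.75 = 414.75 and 2186.00 + 1062.75 = 3248.75.
Every value lies within the cutoffs.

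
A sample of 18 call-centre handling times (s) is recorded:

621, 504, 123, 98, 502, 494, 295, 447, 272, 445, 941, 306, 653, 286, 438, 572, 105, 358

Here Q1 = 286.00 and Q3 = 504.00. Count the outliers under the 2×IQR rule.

IQR = 218.00; fences at 286.00 − 436.00 = -150.00 and 504.00 + 436.00 = 940.00.
Outside the cutoffs: 941.

1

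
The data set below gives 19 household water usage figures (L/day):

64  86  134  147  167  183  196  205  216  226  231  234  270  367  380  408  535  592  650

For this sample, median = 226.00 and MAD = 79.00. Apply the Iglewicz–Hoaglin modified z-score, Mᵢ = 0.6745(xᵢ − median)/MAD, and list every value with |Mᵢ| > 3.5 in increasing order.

650

|Mᵢ| > 3.5 ⇔ |xᵢ − 226.00| > 3.5·79.00/0.6745 = 409.93.
So outliers lie outside [-183.93, 635.93].
650: M = 3.62 → outlier.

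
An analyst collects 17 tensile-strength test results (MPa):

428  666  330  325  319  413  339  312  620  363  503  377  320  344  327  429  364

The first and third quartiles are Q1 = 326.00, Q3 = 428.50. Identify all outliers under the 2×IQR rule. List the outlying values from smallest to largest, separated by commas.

IQR = Q3 − Q1 = 428.50 − 326.00 = 102.50.
Lower fence = Q1 − 2·IQR = 326.00 − 205.00 = 121.00.
Upper fence = Q3 + 2·IQR = 428.50 + 205.00 = 633.50.
666 > 633.50 → outlier.
All remaining values lie within [121.00, 633.50].

666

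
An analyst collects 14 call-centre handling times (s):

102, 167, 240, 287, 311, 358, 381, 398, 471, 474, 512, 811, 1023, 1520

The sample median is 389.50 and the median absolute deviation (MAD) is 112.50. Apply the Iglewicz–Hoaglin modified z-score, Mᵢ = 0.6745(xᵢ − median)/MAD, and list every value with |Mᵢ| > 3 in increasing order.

1023, 1520

|Mᵢ| > 3 ⇔ |xᵢ − 389.50| > 3·112.50/0.6745 = 500.37.
So outliers lie outside [-110.87, 889.87].
1023: M = 3.80 → outlier.
1520: M = 6.78 → outlier.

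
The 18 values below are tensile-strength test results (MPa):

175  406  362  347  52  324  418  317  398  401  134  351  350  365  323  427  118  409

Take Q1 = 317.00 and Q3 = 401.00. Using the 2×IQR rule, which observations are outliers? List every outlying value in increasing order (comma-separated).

52, 118, 134

IQR = Q3 − Q1 = 401.00 − 317.00 = 84.00.
Lower fence = Q1 − 2·IQR = 317.00 − 168.00 = 149.00.
Upper fence = Q3 + 2·IQR = 401.00 + 168.00 = 569.00.
52 < 149.00 → outlier.
118 < 149.00 → outlier.
134 < 149.00 → outlier.
All remaining values lie within [149.00, 569.00].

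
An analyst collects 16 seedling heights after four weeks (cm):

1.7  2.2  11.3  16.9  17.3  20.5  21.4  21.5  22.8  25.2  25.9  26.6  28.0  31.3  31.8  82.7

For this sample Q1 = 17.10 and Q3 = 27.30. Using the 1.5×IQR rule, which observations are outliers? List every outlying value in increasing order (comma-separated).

IQR = Q3 − Q1 = 27.30 − 17.10 = 10.20.
Lower fence = Q1 − 1.5·IQR = 17.10 − 15.30 = 1.80.
Upper fence = Q3 + 1.5·IQR = 27.30 + 15.30 = 42.60.
1.7 < 1.80 → outlier.
82.7 > 42.60 → outlier.
All remaining values lie within [1.80, 42.60].

1.7, 82.7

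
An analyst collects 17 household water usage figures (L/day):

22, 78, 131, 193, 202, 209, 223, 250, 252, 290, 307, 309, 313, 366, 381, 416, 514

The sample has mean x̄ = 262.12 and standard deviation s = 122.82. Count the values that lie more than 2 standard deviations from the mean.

1

Cutoffs: x̄ ± 2s = [16.48, 507.76].
Outside the cutoffs: 514.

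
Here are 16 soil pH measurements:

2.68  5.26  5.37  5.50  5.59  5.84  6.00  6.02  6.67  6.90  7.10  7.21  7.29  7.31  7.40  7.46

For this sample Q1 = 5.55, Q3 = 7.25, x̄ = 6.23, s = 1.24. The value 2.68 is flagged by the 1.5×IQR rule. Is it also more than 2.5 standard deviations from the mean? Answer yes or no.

z = (2.68 − 6.23) / 1.24 = -2.86.
|z| = 2.86 > 2.5.

yes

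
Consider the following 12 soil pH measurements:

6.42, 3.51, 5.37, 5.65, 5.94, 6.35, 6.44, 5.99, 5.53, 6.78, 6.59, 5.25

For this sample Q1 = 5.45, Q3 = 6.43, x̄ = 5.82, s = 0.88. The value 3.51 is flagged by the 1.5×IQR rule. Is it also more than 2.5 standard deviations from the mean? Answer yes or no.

z = (3.51 − 5.82) / 0.88 = -2.63.
|z| = 2.63 > 2.5.

yes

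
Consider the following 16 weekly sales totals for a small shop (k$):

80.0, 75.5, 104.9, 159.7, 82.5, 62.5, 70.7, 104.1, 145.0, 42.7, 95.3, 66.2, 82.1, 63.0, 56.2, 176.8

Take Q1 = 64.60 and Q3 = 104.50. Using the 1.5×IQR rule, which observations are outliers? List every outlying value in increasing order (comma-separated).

176.8

IQR = Q3 − Q1 = 104.50 − 64.60 = 39.90.
Lower fence = Q1 − 1.5·IQR = 64.60 − 59.85 = 4.75.
Upper fence = Q3 + 1.5·IQR = 104.50 + 59.85 = 164.35.
176.8 > 164.35 → outlier.
All remaining values lie within [4.75, 164.35].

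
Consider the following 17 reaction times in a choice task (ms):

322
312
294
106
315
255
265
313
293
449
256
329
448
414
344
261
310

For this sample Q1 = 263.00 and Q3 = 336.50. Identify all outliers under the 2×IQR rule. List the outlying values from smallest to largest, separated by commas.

IQR = Q3 − Q1 = 336.50 − 263.00 = 73.50.
Lower fence = Q1 − 2·IQR = 263.00 − 147.00 = 116.00.
Upper fence = Q3 + 2·IQR = 336.50 + 147.00 = 483.50.
106 < 116.00 → outlier.
All remaining values lie within [116.00, 483.50].

106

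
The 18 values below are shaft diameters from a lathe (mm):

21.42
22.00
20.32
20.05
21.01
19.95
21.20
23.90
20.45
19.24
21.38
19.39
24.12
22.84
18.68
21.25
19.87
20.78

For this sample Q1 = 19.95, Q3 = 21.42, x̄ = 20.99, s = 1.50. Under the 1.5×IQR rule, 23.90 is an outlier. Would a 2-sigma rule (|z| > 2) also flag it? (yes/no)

z = (23.90 − 20.99) / 1.50 = 1.94.
|z| = 1.94 ≤ 2.

no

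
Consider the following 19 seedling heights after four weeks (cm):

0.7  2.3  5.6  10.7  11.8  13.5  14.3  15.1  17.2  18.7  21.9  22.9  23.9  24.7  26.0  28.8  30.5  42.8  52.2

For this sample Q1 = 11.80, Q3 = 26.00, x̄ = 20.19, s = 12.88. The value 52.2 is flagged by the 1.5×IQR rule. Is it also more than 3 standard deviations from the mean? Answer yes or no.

z = (52.2 − 20.19) / 12.88 = 2.49.
|z| = 2.49 ≤ 3.

no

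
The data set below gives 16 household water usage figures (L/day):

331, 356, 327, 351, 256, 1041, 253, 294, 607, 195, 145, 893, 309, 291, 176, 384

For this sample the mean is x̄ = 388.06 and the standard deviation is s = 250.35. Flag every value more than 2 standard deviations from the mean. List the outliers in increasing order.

893, 1041

Cutoffs at x̄ ± 2s: 388.06 ± 2·250.35 = [-112.64, 888.76].
893: z = 2.02, |z| > 2 → outlier.
1041: z = 2.61, |z| > 2 → outlier.
Every other value lies within [-112.64, 888.76].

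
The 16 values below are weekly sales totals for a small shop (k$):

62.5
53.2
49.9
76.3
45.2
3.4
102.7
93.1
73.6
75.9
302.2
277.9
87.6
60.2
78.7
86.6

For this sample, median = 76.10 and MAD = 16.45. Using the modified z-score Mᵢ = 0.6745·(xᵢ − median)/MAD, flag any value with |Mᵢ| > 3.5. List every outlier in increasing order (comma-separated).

277.9, 302.2

|Mᵢ| > 3.5 ⇔ |xᵢ − 76.10| > 3.5·16.45/0.6745 = 85.36.
So outliers lie outside [-9.26, 161.46].
277.9: M = 8.27 → outlier.
302.2: M = 9.27 → outlier.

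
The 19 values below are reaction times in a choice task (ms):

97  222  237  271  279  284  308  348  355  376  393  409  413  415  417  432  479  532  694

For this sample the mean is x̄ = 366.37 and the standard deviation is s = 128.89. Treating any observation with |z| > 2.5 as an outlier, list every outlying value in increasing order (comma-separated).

694

Cutoffs at x̄ ± 2.5s: 366.37 ± 2.5·128.89 = [44.145, 688.595].
694: z = 2.54, |z| > 2.5 → outlier.
Every other value lies within [44.145, 688.595].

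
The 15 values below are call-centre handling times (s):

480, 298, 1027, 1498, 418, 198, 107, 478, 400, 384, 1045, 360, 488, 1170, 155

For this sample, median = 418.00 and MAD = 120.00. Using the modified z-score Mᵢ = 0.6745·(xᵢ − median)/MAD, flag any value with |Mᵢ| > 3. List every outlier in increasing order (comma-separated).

|Mᵢ| > 3 ⇔ |xᵢ − 418.00| > 3·120.00/0.6745 = 533.73.
So outliers lie outside [-115.73, 951.73].
1027: M = 3.42 → outlier.
1045: M = 3.52 → outlier.
1170: M = 4.23 → outlier.
1498: M = 6.07 → outlier.

1027, 1045, 1170, 1498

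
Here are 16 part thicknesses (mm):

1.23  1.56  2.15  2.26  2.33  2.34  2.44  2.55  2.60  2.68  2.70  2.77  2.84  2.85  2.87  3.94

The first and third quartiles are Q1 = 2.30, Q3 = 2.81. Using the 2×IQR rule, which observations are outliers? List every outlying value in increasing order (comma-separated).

IQR = Q3 − Q1 = 2.81 − 2.30 = 0.51.
Lower fence = Q1 − 2·IQR = 2.30 − 1.02 = 1.28.
Upper fence = Q3 + 2·IQR = 2.81 + 1.02 = 3.83.
1.23 < 1.28 → outlier.
3.94 > 3.83 → outlier.
All remaining values lie within [1.28, 3.83].

1.23, 3.94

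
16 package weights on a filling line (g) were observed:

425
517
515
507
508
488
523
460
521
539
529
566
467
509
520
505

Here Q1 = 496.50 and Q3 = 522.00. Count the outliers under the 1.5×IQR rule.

2

IQR = 25.50; fences at 496.50 − 38.25 = 458.25 and 522.00 + 38.25 = 560.25.
Outside the cutoffs: 425, 566.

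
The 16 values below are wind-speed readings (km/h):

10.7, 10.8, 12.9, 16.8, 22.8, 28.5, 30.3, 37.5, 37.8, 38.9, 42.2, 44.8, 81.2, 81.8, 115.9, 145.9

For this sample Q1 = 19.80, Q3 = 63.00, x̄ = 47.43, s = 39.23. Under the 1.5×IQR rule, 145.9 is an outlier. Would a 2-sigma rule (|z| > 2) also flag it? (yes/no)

yes

z = (145.9 − 47.43) / 39.23 = 2.51.
|z| = 2.51 > 2.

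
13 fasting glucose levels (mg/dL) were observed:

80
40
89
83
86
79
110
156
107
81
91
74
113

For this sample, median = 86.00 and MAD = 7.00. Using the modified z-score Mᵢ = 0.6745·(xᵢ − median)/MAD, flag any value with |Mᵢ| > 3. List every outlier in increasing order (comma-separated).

|Mᵢ| > 3 ⇔ |xᵢ − 86.00| > 3·7.00/0.6745 = 31.13.
So outliers lie outside [54.87, 117.13].
40: M = -4.43 → outlier.
156: M = 6.74 → outlier.

40, 156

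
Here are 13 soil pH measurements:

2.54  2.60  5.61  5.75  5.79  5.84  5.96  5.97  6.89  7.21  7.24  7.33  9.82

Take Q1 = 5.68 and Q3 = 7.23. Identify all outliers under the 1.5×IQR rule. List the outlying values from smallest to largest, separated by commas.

IQR = Q3 − Q1 = 7.23 − 5.68 = 1.55.
Lower fence = Q1 − 1.5·IQR = 5.68 − 2.325 = 3.355.
Upper fence = Q3 + 1.5·IQR = 7.23 + 2.325 = 9.555.
2.54 < 3.355 → outlier.
2.60 < 3.355 → outlier.
9.82 > 9.555 → outlier.
All remaining values lie within [3.355, 9.555].

2.54, 2.60, 9.82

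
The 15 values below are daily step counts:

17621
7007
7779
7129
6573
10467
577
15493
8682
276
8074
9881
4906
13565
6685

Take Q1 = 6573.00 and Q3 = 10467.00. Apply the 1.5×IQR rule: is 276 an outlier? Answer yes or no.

yes

IQR = Q3 − Q1 = 10467.00 − 6573.00 = 3894.00.
Lower fence = Q1 − 1.5·IQR = 6573.00 − 5841.00 = 732.00.
Upper fence = Q3 + 1.5·IQR = 10467.00 + 5841.00 = 16308.00.
276 lies below the lower fence.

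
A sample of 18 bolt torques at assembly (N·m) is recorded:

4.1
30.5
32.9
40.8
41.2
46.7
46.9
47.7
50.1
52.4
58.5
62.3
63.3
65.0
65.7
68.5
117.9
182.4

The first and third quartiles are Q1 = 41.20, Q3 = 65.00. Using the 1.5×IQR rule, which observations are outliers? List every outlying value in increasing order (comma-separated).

IQR = Q3 − Q1 = 65.00 − 41.20 = 23.80.
Lower fence = Q1 − 1.5·IQR = 41.20 − 35.70 = 5.50.
Upper fence = Q3 + 1.5·IQR = 65.00 + 35.70 = 100.70.
4.1 < 5.50 → outlier.
117.9 > 100.70 → outlier.
182.4 > 100.70 → outlier.
All remaining values lie within [5.50, 100.70].

4.1, 117.9, 182.4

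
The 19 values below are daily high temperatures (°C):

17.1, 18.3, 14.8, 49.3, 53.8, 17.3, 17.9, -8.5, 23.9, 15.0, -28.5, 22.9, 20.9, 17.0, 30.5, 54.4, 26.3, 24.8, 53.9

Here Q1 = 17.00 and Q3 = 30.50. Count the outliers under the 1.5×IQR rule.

IQR = 13.50; fences at 17.00 − 20.25 = -3.25 and 30.50 + 20.25 = 50.75.
Outside the cutoffs: -28.5, -8.5, 53.8, 53.9, 54.4.

5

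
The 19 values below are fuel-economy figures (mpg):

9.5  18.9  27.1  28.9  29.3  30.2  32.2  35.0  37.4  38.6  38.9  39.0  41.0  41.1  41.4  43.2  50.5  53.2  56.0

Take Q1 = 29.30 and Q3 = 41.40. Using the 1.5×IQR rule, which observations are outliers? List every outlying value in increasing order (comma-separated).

IQR = Q3 − Q1 = 41.40 − 29.30 = 12.10.
Lower fence = Q1 − 1.5·IQR = 29.30 − 18.15 = 11.15.
Upper fence = Q3 + 1.5·IQR = 41.40 + 18.15 = 59.55.
9.5 < 11.15 → outlier.
All remaining values lie within [11.15, 59.55].

9.5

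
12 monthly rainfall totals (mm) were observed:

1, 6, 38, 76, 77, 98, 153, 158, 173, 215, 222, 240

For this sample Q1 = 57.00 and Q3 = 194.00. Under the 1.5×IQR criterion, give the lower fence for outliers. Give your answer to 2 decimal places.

-148.50

IQR = Q3 − Q1 = 194.00 − 57.00 = 137.00.
Lower fence = Q1 − 1.5·IQR = 57.00 − 205.50 = -148.50.
Upper fence = Q3 + 1.5·IQR = 194.00 + 205.50 = 399.50.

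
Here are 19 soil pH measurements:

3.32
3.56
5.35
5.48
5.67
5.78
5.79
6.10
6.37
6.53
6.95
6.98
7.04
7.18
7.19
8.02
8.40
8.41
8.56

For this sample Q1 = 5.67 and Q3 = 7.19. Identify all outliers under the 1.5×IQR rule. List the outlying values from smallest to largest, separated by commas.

IQR = Q3 − Q1 = 7.19 − 5.67 = 1.52.
Lower fence = Q1 − 1.5·IQR = 5.67 − 2.28 = 3.39.
Upper fence = Q3 + 1.5·IQR = 7.19 + 2.28 = 9.47.
3.32 < 3.39 → outlier.
All remaining values lie within [3.39, 9.47].

3.32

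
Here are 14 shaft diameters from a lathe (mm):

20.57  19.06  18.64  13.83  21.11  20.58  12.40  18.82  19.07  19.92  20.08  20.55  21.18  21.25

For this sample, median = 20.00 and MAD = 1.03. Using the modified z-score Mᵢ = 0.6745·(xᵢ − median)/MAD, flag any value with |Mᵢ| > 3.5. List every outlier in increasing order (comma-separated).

12.40, 13.83

|Mᵢ| > 3.5 ⇔ |xᵢ − 20.00| > 3.5·1.03/0.6745 = 5.34.
So outliers lie outside [14.66, 25.34].
12.40: M = -4.98 → outlier.
13.83: M = -4.04 → outlier.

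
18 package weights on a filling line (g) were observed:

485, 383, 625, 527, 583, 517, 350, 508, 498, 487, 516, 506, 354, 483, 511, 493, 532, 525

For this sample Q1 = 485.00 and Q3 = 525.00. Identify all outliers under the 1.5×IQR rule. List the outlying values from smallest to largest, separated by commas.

IQR = Q3 − Q1 = 525.00 − 485.00 = 40.00.
Lower fence = Q1 − 1.5·IQR = 485.00 − 60.00 = 425.00.
Upper fence = Q3 + 1.5·IQR = 525.00 + 60.00 = 585.00.
350 < 425.00 → outlier.
354 < 425.00 → outlier.
383 < 425.00 → outlier.
625 > 585.00 → outlier.
All remaining values lie within [425.00, 585.00].

350, 354, 383, 625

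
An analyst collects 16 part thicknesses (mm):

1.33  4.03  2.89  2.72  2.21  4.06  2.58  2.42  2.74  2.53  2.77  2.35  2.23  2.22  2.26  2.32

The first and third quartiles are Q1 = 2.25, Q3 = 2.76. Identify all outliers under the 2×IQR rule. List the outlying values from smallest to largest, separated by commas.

IQR = Q3 − Q1 = 2.76 − 2.25 = 0.51.
Lower fence = Q1 − 2·IQR = 2.25 − 1.02 = 1.23.
Upper fence = Q3 + 2·IQR = 2.76 + 1.02 = 3.78.
4.03 > 3.78 → outlier.
4.06 > 3.78 → outlier.
All remaining values lie within [1.23, 3.78].

4.03, 4.06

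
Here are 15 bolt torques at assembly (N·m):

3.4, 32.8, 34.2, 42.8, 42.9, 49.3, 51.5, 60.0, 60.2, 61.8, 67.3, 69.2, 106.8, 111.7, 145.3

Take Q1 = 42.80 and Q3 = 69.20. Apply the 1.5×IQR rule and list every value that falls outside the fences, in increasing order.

IQR = Q3 − Q1 = 69.20 − 42.80 = 26.40.
Lower fence = Q1 − 1.5·IQR = 42.80 − 39.60 = 3.20.
Upper fence = Q3 + 1.5·IQR = 69.20 + 39.60 = 108.80.
111.7 > 108.80 → outlier.
145.3 > 108.80 → outlier.
All remaining values lie within [3.20, 108.80].

111.7, 145.3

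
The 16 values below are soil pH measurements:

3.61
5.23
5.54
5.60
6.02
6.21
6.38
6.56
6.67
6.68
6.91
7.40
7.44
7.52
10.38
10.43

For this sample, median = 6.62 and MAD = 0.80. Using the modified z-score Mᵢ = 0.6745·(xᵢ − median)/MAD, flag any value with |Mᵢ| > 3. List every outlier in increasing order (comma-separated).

|Mᵢ| > 3 ⇔ |xᵢ − 6.62| > 3·0.80/0.6745 = 3.56.
So outliers lie outside [3.06, 10.18].
10.38: M = 3.17 → outlier.
10.43: M = 3.21 → outlier.

10.38, 10.43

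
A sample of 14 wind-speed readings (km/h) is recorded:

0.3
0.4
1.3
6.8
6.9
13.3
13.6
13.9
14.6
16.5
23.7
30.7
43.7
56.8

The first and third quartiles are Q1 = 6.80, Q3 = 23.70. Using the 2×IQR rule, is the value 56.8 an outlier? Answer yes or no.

IQR = Q3 − Q1 = 23.70 − 6.80 = 16.90.
Lower fence = Q1 − 2·IQR = 6.80 − 33.80 = -27.00.
Upper fence = Q3 + 2·IQR = 23.70 + 33.80 = 57.50.
56.8 lies within [-27.00, 57.50].

no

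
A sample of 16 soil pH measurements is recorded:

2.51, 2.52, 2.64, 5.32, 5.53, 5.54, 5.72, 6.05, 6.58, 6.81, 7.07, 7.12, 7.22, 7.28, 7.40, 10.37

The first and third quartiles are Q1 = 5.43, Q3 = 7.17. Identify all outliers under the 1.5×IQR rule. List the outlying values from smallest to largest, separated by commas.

IQR = Q3 − Q1 = 7.17 − 5.43 = 1.74.
Lower fence = Q1 − 1.5·IQR = 5.43 − 2.61 = 2.82.
Upper fence = Q3 + 1.5·IQR = 7.17 + 2.61 = 9.78.
2.51 < 2.82 → outlier.
2.52 < 2.82 → outlier.
2.64 < 2.82 → outlier.
10.37 > 9.78 → outlier.
All remaining values lie within [2.82, 9.78].

2.51, 2.52, 2.64, 10.37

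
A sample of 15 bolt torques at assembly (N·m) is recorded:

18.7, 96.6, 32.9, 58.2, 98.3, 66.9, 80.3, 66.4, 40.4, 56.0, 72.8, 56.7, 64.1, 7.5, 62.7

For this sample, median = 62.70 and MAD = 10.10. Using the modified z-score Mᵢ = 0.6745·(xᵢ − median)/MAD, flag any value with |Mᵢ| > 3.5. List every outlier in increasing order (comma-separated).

7.5

|Mᵢ| > 3.5 ⇔ |xᵢ − 62.70| > 3.5·10.10/0.6745 = 52.41.
So outliers lie outside [10.29, 115.11].
7.5: M = -3.69 → outlier.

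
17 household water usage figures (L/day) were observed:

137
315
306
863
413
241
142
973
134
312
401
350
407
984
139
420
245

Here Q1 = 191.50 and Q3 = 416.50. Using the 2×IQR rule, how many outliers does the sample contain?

IQR = 225.00; fences at 191.50 − 450.00 = -258.50 and 416.50 + 450.00 = 866.50.
Outside the cutoffs: 973, 984.

2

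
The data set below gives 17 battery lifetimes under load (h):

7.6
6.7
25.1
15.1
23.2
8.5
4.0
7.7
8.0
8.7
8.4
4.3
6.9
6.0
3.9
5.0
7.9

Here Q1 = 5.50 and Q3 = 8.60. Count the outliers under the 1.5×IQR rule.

3

IQR = 3.10; fences at 5.50 − 4.65 = 0.85 and 8.60 + 4.65 = 13.25.
Outside the cutoffs: 15.1, 23.2, 25.1.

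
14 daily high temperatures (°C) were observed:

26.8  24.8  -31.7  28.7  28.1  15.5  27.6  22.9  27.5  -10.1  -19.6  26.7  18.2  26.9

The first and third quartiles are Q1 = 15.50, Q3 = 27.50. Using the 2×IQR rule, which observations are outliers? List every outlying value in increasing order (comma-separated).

-31.7, -19.6, -10.1

IQR = Q3 − Q1 = 27.50 − 15.50 = 12.00.
Lower fence = Q1 − 2·IQR = 15.50 − 24.00 = -8.50.
Upper fence = Q3 + 2·IQR = 27.50 + 24.00 = 51.50.
-31.7 < -8.50 → outlier.
-19.6 < -8.50 → outlier.
-10.1 < -8.50 → outlier.
All remaining values lie within [-8.50, 51.50].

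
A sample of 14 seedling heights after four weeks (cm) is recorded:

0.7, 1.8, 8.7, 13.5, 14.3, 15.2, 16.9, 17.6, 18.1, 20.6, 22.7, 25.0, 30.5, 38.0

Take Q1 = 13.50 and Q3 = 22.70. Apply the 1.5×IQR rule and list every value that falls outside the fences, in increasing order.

38.0

IQR = Q3 − Q1 = 22.70 − 13.50 = 9.20.
Lower fence = Q1 − 1.5·IQR = 13.50 − 13.80 = -0.30.
Upper fence = Q3 + 1.5·IQR = 22.70 + 13.80 = 36.50.
38.0 > 36.50 → outlier.
All remaining values lie within [-0.30, 36.50].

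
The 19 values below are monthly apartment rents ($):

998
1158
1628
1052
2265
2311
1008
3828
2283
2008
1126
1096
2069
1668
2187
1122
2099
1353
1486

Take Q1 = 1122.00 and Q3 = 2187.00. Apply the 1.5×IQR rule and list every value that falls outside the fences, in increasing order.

3828

IQR = Q3 − Q1 = 2187.00 − 1122.00 = 1065.00.
Lower fence = Q1 − 1.5·IQR = 1122.00 − 1597.50 = -475.50.
Upper fence = Q3 + 1.5·IQR = 2187.00 + 1597.50 = 3784.50.
3828 > 3784.50 → outlier.
All remaining values lie within [-475.50, 3784.50].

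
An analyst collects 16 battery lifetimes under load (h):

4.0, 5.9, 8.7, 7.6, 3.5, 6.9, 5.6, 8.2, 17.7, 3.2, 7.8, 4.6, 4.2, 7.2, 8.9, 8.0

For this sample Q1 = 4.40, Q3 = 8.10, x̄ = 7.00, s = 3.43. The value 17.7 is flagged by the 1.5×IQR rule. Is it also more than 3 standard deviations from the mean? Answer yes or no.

z = (17.7 − 7.00) / 3.43 = 3.12.
|z| = 3.12 > 3.

yes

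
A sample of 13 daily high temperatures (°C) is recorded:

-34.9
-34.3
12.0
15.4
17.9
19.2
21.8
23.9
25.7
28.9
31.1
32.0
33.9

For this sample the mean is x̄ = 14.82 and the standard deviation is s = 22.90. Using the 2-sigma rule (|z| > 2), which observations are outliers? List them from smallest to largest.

Cutoffs at x̄ ± 2s: 14.82 ± 2·22.90 = [-30.98, 60.62].
-34.9: z = -2.17, |z| > 2 → outlier.
-34.3: z = -2.14, |z| > 2 → outlier.
Every other value lies within [-30.98, 60.62].

-34.9, -34.3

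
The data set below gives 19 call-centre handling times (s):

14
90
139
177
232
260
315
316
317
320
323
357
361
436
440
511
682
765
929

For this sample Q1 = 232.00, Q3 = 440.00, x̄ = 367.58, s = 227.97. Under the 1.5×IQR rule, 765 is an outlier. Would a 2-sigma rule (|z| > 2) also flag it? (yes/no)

z = (765 − 367.58) / 227.97 = 1.74.
|z| = 1.74 ≤ 2.

no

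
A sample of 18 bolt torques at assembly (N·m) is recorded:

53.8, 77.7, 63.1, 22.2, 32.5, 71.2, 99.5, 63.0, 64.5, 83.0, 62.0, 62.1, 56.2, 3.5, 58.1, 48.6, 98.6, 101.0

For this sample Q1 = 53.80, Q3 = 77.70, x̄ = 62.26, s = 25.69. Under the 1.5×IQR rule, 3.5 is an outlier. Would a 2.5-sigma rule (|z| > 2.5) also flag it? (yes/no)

z = (3.5 − 62.26) / 25.69 = -2.29.
|z| = 2.29 ≤ 2.5.

no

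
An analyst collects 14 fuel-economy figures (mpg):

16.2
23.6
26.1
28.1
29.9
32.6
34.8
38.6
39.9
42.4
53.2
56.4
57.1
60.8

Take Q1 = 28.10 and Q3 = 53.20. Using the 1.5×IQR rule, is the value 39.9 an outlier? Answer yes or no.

no

IQR = Q3 − Q1 = 53.20 − 28.10 = 25.10.
Lower fence = Q1 − 1.5·IQR = 28.10 − 37.65 = -9.55.
Upper fence = Q3 + 1.5·IQR = 53.20 + 37.65 = 90.85.
39.9 lies within [-9.55, 90.85].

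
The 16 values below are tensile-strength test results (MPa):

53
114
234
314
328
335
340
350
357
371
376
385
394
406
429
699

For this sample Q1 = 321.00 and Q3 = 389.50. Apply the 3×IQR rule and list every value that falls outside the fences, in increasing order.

53, 114, 699

IQR = Q3 − Q1 = 389.50 − 321.00 = 68.50.
Lower fence = Q1 − 3·IQR = 321.00 − 205.50 = 115.50.
Upper fence = Q3 + 3·IQR = 389.50 + 205.50 = 595.00.
53 < 115.50 → outlier.
114 < 115.50 → outlier.
699 > 595.00 → outlier.
All remaining values lie within [115.50, 595.00].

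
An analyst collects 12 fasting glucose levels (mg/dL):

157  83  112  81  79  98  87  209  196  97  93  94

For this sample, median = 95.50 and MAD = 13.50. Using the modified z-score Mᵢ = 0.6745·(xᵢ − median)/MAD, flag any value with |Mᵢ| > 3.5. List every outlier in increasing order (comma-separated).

|Mᵢ| > 3.5 ⇔ |xᵢ − 95.50| > 3.5·13.50/0.6745 = 70.05.
So outliers lie outside [25.45, 165.55].
196: M = 5.02 → outlier.
209: M = 5.67 → outlier.

196, 209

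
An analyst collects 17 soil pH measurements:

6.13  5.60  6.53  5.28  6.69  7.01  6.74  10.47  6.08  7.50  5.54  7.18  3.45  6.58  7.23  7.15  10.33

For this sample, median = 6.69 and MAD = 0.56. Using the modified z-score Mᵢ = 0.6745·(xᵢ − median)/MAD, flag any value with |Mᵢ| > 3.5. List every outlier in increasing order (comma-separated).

|Mᵢ| > 3.5 ⇔ |xᵢ − 6.69| > 3.5·0.56/0.6745 = 2.91.
So outliers lie outside [3.78, 9.60].
3.45: M = -3.90 → outlier.
10.33: M = 4.38 → outlier.
10.47: M = 4.55 → outlier.

3.45, 10.33, 10.47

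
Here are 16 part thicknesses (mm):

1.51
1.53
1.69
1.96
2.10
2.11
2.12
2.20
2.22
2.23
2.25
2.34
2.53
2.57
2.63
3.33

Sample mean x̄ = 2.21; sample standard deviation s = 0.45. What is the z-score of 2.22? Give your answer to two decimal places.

z = (2.22 − 2.21) / 0.45 = 0.02.

0.02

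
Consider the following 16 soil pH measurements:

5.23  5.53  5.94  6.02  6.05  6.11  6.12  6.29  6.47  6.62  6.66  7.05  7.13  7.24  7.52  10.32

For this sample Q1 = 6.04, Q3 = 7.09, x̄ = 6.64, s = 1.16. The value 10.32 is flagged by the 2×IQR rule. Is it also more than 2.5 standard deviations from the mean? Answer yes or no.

yes

z = (10.32 − 6.64) / 1.16 = 3.17.
|z| = 3.17 > 2.5.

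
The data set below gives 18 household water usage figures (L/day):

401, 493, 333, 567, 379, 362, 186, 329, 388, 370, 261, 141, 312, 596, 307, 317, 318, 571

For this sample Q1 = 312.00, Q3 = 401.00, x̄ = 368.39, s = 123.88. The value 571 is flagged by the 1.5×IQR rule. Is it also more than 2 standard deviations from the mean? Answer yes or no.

z = (571 − 368.39) / 123.88 = 1.64.
|z| = 1.64 ≤ 2.

no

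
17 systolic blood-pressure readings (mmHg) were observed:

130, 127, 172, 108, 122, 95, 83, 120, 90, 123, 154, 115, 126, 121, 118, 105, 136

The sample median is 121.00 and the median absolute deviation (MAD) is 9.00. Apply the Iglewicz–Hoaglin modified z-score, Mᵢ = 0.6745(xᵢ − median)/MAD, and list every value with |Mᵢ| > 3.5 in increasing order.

172

|Mᵢ| > 3.5 ⇔ |xᵢ − 121.00| > 3.5·9.00/0.6745 = 46.70.
So outliers lie outside [74.30, 167.70].
172: M = 3.82 → outlier.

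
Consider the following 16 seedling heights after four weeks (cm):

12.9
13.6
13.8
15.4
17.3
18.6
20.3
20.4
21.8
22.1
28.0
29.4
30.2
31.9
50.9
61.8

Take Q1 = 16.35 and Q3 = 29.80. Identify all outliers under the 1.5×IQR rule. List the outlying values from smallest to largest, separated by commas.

50.9, 61.8

IQR = Q3 − Q1 = 29.80 − 16.35 = 13.45.
Lower fence = Q1 − 1.5·IQR = 16.35 − 20.175 = -3.825.
Upper fence = Q3 + 1.5·IQR = 29.80 + 20.175 = 49.975.
50.9 > 49.975 → outlier.
61.8 > 49.975 → outlier.
All remaining values lie within [-3.825, 49.975].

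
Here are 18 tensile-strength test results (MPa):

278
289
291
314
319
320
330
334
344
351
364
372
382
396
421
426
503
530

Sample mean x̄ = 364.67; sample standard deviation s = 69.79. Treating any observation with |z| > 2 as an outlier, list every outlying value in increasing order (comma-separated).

530

Cutoffs at x̄ ± 2s: 364.67 ± 2·69.79 = [225.09, 504.25].
530: z = 2.37, |z| > 2 → outlier.
Every other value lies within [225.09, 504.25].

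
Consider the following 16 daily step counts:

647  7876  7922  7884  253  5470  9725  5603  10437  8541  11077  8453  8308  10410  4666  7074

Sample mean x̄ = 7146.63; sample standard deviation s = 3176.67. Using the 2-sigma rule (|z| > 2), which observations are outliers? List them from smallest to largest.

Cutoffs at x̄ ± 2s: 7146.63 ± 2·3176.67 = [793.29, 13499.97].
253: z = -2.17, |z| > 2 → outlier.
647: z = -2.05, |z| > 2 → outlier.
Every other value lies within [793.29, 13499.97].

253, 647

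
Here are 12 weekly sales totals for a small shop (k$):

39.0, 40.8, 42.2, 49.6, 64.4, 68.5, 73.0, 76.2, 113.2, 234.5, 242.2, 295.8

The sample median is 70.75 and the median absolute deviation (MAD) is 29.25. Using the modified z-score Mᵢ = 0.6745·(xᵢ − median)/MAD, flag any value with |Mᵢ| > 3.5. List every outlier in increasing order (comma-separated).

234.5, 242.2, 295.8

|Mᵢ| > 3.5 ⇔ |xᵢ − 70.75| > 3.5·29.25/0.6745 = 151.78.
So outliers lie outside [-81.03, 222.53].
234.5: M = 3.78 → outlier.
242.2: M = 3.95 → outlier.
295.8: M = 5.19 → outlier.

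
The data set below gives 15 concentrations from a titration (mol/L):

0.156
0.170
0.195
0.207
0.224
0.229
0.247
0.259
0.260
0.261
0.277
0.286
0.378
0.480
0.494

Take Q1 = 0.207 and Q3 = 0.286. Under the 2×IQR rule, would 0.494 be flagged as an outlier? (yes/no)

yes

IQR = Q3 − Q1 = 0.286 − 0.207 = 0.079.
Lower fence = Q1 − 2·IQR = 0.207 − 0.158 = 0.049.
Upper fence = Q3 + 2·IQR = 0.286 + 0.158 = 0.444.
0.494 lies above the upper fence.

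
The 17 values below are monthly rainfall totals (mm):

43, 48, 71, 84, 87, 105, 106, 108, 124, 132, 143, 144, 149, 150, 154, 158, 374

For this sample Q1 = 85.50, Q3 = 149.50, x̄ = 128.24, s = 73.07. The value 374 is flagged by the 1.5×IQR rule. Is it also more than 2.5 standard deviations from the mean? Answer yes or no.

z = (374 − 128.24) / 73.07 = 3.36.
|z| = 3.36 > 2.5.

yes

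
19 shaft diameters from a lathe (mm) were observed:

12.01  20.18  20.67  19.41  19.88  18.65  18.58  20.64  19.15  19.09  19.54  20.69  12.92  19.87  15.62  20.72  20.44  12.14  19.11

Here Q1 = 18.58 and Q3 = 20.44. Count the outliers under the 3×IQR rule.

IQR = 1.86; fences at 18.58 − 5.58 = 13.00 and 20.44 + 5.58 = 26.02.
Outside the cutoffs: 12.01, 12.14, 12.92.

3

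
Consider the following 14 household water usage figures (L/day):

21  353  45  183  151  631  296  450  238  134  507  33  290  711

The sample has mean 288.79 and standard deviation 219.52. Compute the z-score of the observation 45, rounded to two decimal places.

-1.11

z = (45 − 288.79) / 219.52 = -1.11.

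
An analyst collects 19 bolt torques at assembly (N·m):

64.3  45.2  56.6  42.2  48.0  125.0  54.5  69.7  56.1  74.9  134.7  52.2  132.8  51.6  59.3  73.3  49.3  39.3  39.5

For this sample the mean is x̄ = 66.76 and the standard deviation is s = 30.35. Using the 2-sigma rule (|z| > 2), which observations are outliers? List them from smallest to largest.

132.8, 134.7

Cutoffs at x̄ ± 2s: 66.76 ± 2·30.35 = [6.06, 127.46].
132.8: z = 2.18, |z| > 2 → outlier.
134.7: z = 2.24, |z| > 2 → outlier.
Every other value lies within [6.06, 127.46].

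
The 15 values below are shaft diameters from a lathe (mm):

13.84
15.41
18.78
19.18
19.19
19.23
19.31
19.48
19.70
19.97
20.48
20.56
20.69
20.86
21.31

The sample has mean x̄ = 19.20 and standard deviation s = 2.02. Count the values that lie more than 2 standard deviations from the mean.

Cutoffs: x̄ ± 2s = [15.16, 23.24].
Outside the cutoffs: 13.84.

1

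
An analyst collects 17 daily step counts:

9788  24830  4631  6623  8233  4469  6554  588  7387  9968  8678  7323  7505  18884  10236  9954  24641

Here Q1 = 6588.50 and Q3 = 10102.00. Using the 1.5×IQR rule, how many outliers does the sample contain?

IQR = 3513.50; fences at 6588.50 − 5270.25 = 1318.25 and 10102.00 + 5270.25 = 15372.25.
Outside the cutoffs: 588, 18884, 24641, 24830.

4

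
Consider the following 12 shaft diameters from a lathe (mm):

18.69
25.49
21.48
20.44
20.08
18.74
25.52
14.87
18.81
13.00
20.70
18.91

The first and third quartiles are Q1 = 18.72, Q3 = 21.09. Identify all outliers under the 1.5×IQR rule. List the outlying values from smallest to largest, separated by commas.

13.00, 14.87, 25.49, 25.52

IQR = Q3 − Q1 = 21.09 − 18.72 = 2.37.
Lower fence = Q1 − 1.5·IQR = 18.72 − 3.555 = 15.165.
Upper fence = Q3 + 1.5·IQR = 21.09 + 3.555 = 24.645.
13.00 < 15.165 → outlier.
14.87 < 15.165 → outlier.
25.49 > 24.645 → outlier.
25.52 > 24.645 → outlier.
All remaining values lie within [15.165, 24.645].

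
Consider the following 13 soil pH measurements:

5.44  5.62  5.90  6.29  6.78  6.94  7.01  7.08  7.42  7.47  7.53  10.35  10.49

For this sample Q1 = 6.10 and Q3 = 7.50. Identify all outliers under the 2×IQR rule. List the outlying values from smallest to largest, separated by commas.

10.35, 10.49

IQR = Q3 − Q1 = 7.50 − 6.10 = 1.40.
Lower fence = Q1 − 2·IQR = 6.10 − 2.80 = 3.30.
Upper fence = Q3 + 2·IQR = 7.50 + 2.80 = 10.30.
10.35 > 10.30 → outlier.
10.49 > 10.30 → outlier.
All remaining values lie within [3.30, 10.30].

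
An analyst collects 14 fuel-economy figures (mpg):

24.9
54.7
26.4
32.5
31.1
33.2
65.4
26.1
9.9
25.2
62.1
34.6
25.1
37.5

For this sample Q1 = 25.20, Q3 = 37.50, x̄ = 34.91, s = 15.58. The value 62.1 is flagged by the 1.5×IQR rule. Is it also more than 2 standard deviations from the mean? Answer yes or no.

z = (62.1 − 34.91) / 15.58 = 1.75.
|z| = 1.75 ≤ 2.

no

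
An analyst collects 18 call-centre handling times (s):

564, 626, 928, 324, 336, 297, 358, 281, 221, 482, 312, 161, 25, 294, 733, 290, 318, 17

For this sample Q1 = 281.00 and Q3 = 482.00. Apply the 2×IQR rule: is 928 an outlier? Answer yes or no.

yes

IQR = Q3 − Q1 = 482.00 − 281.00 = 201.00.
Lower fence = Q1 − 2·IQR = 281.00 − 402.00 = -121.00.
Upper fence = Q3 + 2·IQR = 482.00 + 402.00 = 884.00.
928 lies above the upper fence.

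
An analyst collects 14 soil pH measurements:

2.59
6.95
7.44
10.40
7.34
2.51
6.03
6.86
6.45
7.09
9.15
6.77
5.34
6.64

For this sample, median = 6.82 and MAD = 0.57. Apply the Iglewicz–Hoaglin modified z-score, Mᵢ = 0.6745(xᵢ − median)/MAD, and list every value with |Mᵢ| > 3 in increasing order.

|Mᵢ| > 3 ⇔ |xᵢ − 6.82| > 3·0.57/0.6745 = 2.54.
So outliers lie outside [4.28, 9.36].
2.51: M = -5.10 → outlier.
2.59: M = -5.01 → outlier.
10.40: M = 4.24 → outlier.

2.51, 2.59, 10.40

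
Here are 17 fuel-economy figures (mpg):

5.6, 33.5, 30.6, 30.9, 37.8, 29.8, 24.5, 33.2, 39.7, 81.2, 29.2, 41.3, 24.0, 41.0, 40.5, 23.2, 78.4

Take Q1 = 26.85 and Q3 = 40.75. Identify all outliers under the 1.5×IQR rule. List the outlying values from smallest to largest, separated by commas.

IQR = Q3 − Q1 = 40.75 − 26.85 = 13.90.
Lower fence = Q1 − 1.5·IQR = 26.85 − 20.85 = 6.00.
Upper fence = Q3 + 1.5·IQR = 40.75 + 20.85 = 61.60.
5.6 < 6.00 → outlier.
78.4 > 61.60 → outlier.
81.2 > 61.60 → outlier.
All remaining values lie within [6.00, 61.60].

5.6, 78.4, 81.2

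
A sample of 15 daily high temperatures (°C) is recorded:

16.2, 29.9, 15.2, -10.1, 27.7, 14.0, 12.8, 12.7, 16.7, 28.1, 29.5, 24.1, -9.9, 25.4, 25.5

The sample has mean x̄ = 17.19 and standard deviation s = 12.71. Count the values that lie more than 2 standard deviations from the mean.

2

Cutoffs: x̄ ± 2s = [-8.23, 42.61].
Outside the cutoffs: -10.1, -9.9.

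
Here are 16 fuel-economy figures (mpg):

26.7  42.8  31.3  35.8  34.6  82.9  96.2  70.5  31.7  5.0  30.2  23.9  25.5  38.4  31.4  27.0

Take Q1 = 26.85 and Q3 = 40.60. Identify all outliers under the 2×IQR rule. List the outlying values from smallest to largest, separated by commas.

70.5, 82.9, 96.2

IQR = Q3 − Q1 = 40.60 − 26.85 = 13.75.
Lower fence = Q1 − 2·IQR = 26.85 − 27.50 = -0.65.
Upper fence = Q3 + 2·IQR = 40.60 + 27.50 = 68.10.
70.5 > 68.10 → outlier.
82.9 > 68.10 → outlier.
96.2 > 68.10 → outlier.
All remaining values lie within [-0.65, 68.10].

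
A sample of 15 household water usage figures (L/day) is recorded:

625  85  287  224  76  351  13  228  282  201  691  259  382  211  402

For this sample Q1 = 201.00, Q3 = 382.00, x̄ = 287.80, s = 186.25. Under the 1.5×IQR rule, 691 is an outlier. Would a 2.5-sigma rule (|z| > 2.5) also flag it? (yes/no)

z = (691 − 287.80) / 186.25 = 2.16.
|z| = 2.16 ≤ 2.5.

no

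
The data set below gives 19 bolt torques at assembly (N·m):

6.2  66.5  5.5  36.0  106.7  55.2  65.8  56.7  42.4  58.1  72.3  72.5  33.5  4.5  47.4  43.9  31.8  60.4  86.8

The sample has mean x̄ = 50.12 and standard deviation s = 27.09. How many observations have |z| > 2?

Cutoffs: x̄ ± 2s = [-4.06, 104.30].
Outside the cutoffs: 106.7.

1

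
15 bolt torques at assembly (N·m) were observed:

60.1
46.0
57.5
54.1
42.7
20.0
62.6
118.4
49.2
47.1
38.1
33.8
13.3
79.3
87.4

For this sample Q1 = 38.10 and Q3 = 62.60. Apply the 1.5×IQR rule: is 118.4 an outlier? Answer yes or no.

yes

IQR = Q3 − Q1 = 62.60 − 38.10 = 24.50.
Lower fence = Q1 − 1.5·IQR = 38.10 − 36.75 = 1.35.
Upper fence = Q3 + 1.5·IQR = 62.60 + 36.75 = 99.35.
118.4 lies above the upper fence.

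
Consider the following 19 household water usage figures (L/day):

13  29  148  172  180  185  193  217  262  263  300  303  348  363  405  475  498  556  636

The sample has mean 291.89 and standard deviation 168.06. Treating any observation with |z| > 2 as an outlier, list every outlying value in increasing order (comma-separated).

636

Cutoffs at x̄ ± 2s: 291.89 ± 2·168.06 = [-44.23, 628.01].
636: z = 2.05, |z| > 2 → outlier.
Every other value lies within [-44.23, 628.01].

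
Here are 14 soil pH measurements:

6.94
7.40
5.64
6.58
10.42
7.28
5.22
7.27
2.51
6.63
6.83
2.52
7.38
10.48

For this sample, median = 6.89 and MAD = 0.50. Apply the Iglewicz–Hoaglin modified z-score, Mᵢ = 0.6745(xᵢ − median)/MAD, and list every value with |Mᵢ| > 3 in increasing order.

2.51, 2.52, 10.42, 10.48

|Mᵢ| > 3 ⇔ |xᵢ − 6.89| > 3·0.50/0.6745 = 2.22.
So outliers lie outside [4.67, 9.11].
2.51: M = -5.91 → outlier.
2.52: M = -5.90 → outlier.
10.42: M = 4.76 → outlier.
10.48: M = 4.84 → outlier.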